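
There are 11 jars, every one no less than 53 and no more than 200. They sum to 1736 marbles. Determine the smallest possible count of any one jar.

Minimizing one value means maximizing the remaining 10.
The other 10 can take up 10 × 200 = 2000 ≥ 1736 − 53, so one jar can sit at its floor of 53.
Achievable: one at 53 and the other 10 totalling 1683, which fits since 10 × 53 ≤ 1683 ≤ 10 × 200.

53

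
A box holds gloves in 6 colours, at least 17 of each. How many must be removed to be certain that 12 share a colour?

In the worst case you draw 11 of each of the 6 colours: 6 × 11 = 66.
One more forces 12 of some colour, so 66 + 1 = 67.

67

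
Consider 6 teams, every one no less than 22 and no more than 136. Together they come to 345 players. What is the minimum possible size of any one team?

To make one team as small as possible, make the other 5 as large as possible.
The other 5 can take up 5 × 136 = 680 ≥ 345 − 22, so one team can sit at its floor of 22.
Achievable: one at 22 and the other 5 totalling 323, which fits since 5 × 22 ≤ 323 ≤ 5 × 136.

22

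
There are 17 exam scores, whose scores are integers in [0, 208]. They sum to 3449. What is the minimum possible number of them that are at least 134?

If only k of them are at least 134, the other 17 − k are at most 133, so the total is at most k·208 + (17 − k)·133.
This must reach 3449, so k·208 + (17 − k)·133 ≥ 3449, giving k ≥ 16.
Exactly 16 works: 16 values at 208 and 1 at 133 total 3461; lower one of the high values by 12 (still ≥ 134) to hit 3449.

16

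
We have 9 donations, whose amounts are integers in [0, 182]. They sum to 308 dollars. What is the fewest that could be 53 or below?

If only k of them are at most 53, the other 9 − k are at least 54, so the total is at least (9 − k)·54 + k·0.
This is ≤ 308, so (9 − k)·54 + 0k ≤ 308, which gives k ≥ 4.
Exactly 4 works: 4 values at 0 and 5 at 54 total 270; raise one of the low values by 38 (still ≤ 53) to hit 308.

4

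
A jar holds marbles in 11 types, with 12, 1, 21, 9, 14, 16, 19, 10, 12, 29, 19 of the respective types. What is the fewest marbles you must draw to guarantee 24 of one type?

157

In the worst case you take as many as possible of each type without reaching 24: 12 + 1 + 21 + 9 + 14 + 16 + 19 + 10 + 12 + 23 + 19 = 156.
The next one must give 24 of some type, so 156 + 1 = 157.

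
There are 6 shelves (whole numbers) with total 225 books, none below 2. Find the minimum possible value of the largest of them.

Some value must be at least ⌈225/6⌉ = 38, since 6 × 37 = 222 < 225.
Taking 3 copies of 37 and 3 copies of 38 gives exactly 225, so 38 is attained.

38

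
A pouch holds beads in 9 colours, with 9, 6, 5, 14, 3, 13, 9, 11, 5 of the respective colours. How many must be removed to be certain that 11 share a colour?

In the worst case you take as many as possible of each colour without reaching 11: 9 + 6 + 5 + 10 + 3 + 10 + 9 + 10 + 5 = 67.
The next one must give 11 of some colour, so 67 + 1 = 68.

68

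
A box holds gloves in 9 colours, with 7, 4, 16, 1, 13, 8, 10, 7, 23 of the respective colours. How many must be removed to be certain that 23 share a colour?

In the worst case you take as many as possible of each colour without reaching 23: 7 + 4 + 16 + 1 + 13 + 8 + 10 + 7 + 22 = 88.
The next one must give 23 of some colour, so 88 + 1 = 89.

89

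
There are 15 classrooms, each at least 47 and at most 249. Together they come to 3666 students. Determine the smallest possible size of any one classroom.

180

To make one classroom as small as possible, make the other 14 as large as possible.
The other 14 contribute at most 14 × 249 = 3486, leaving at least 3666 − 3486 = 180.
Since 180 ≥ 47, this is achievable: one at 180 and 14 at 249.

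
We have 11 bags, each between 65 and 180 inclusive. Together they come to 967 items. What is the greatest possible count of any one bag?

180

Maximizing one value means minimizing the remaining 10.
The other 10 contribute at least 10 × 65 = 650, leaving at most 967 − 650 = 317.
But each bag is capped at 180, so the maximum is 180.
Achievable: one at 180 and the other 10 totalling 787, which fits since 10 × 65 ≤ 787 ≤ 10 × 180.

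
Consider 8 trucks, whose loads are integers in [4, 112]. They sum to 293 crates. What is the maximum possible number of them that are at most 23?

6

Each value at 23 or below falls at least 112 − 23 = 89 short of the ceiling 112.
The ceiling total is 8 × 112 = 896, and we need 293, so at most ⌊(896 − 293)/89⌋ = 6 can be that low.
k = 6 is achieved by 6 values at 23 and 2 at 112, total 362; lower one of the 112's by 69 (still > 23) to reach 293.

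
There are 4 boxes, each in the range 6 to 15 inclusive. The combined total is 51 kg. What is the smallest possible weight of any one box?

6

Minimizing one value means maximizing the remaining 3.
The other 3 contribute at most 3 × 15 = 45, leaving at least 51 − 45 = 6.
Since 6 ≥ 6, this is achievable: one at 6 and 3 at 15.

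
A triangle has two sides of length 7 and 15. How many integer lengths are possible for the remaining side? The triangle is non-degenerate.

The triangle inequality gives |7 − 15| < c < 7 + 15, i.e. 8 < c < 22.
So c can be any integer from 9 to 21: 13 values.

13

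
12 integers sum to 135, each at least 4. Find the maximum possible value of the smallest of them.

11

The 12 values sum to 135, so their minimum is at most ⌊135/12⌋ = 11.
Equality holds with 9 values of 11 and 3 values of 12.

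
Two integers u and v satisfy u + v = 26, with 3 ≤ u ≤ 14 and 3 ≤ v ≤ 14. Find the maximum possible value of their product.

With u + v fixed, uv peaks when the two are closest together.
Taking u = 13 and v = 13 (both in [3, 14]) gives uv = 169.

169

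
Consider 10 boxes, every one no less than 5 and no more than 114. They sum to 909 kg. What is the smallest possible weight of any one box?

5

Minimizing one value means maximizing the remaining 9.
The other 9 can take up 9 × 114 = 1026 ≥ 909 − 5, so one box can sit at its floor of 5.
Achievable: one at 5 and the other 9 totalling 904, which fits since 9 × 5 ≤ 904 ≤ 9 × 114.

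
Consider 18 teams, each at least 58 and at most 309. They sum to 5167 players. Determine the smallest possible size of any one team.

Minimizing one value means maximizing the remaining 17.
The other 17 can take up 17 × 309 = 5253 ≥ 5167 − 58, so one team can sit at its floor of 58.
Achievable: one at 58 and the other 17 totalling 5109, which fits since 17 × 58 ≤ 5109 ≤ 17 × 309.

58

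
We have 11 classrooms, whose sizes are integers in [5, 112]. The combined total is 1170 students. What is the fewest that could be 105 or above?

If only k of them are at least 105, the other 11 − k are at most 104, so the total is at most k·112 + (11 − k)·104.
This must reach 1170, so k·112 + (11 − k)·104 ≥ 1170, giving k ≥ 4.
Exactly 4 works: 4 values at 112 and 7 at 104 total 1176; lower one of the high values by 6 (still ≥ 105) to hit 1170.

4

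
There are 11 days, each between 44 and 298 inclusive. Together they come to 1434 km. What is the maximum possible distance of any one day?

298

Maximizing one value means minimizing the remaining 10.
The other 10 contribute at least 10 × 44 = 440, leaving at most 1434 − 440 = 994.
But each day is capped at 298, so the maximum is 298.
Achievable: one at 298 and the other 10 totalling 1136, which fits since 10 × 44 ≤ 1136 ≤ 10 × 298.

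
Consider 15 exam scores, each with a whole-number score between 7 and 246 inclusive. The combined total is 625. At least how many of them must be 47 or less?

3

Each value above 47 is at least 48, contributing at least 48 − 7 = 41 above the floor 7.
The sum exceeds the floor total 105 by 520, so at most ⌊520/41⌋ = 12 exceed 47, and at least 3 are ≤ 47.
Exactly 3 works: 3 values at 7 and 12 at 48 total 597; raise one of the low values by 28 (still ≤ 47) to hit 625.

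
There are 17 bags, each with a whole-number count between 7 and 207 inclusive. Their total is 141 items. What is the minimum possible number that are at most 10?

12

Each value above 10 is at least 11, contributing at least 11 − 7 = 4 above the floor 7.
The sum exceeds the floor total 119 by 22, so at most ⌊22/4⌋ = 5 exceed 10, and at least 12 are ≤ 10.
Exactly 12 works: 12 values at 7 and 5 at 11 total 139; raise one of the low values by 2 (still ≤ 10) to hit 141.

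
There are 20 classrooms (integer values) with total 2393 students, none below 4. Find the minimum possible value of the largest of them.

120

The average is 2393/20 > 119, so not all 20 can be 119 or less; the largest is ≥ 120.
Equality holds with 13 values of 120 and 7 values of 119.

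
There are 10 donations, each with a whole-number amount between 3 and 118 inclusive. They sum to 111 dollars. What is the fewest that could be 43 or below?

9

Each value above 43 is at least 44, contributing at least 44 − 3 = 41 above the floor 3.
The sum exceeds the floor total 30 by 81, so at most ⌊81/41⌋ = 1 exceed 43, and at least 9 are ≤ 43.
Exactly 9 works: 9 values at 3 and 1 at 44 total 71; raise one of the low values by 40 (still ≤ 43) to hit 111.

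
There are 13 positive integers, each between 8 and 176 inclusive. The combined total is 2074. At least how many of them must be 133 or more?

Suppose at most 13 − j of them reach 133; then j values are ≤ 132 and the rest ≤ 176.
The total is then ≤ 132·j + 176·(13 − j) = 2288 − 44j. For this to be ≥ 2074 we need j ≤ 4, so at least 13 − 4 = 9 must reach 133.
Exactly 9 works: 9 values at 176 and 4 at 132 total 2112; lower one of the high values by 38 (still ≥ 133) to hit 2074.

9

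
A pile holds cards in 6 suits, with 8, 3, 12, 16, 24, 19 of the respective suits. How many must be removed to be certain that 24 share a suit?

In the worst case you take as many as possible of each suit without reaching 24: 8 + 3 + 12 + 16 + 23 + 19 = 81.
The next one must give 24 of some suit, so 81 + 1 = 82.

82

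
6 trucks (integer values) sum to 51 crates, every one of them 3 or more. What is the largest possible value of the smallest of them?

If every one of the 6 were at least 9, the total would be at least 6 × 9 = 54 > 51.
Taking 3 copies of 8 and 3 copies of 9 gives exactly 51, so 8 is attained.

8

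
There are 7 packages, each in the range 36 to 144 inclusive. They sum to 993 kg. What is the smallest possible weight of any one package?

129

Minimizing one value means maximizing the remaining 6.
The other 6 contribute at most 6 × 144 = 864, leaving at least 993 − 864 = 129.
Since 129 ≥ 36, this is achievable: one at 129 and 6 at 144.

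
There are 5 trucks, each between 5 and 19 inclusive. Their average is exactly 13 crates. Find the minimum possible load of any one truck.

5

To make one truck as small as possible, make the other 4 as large as possible.
The total is 5 × 13 = 65.
The other 4 can take up 4 × 19 = 76 ≥ 65 − 5, so one truck can sit at its floor of 5.
Achievable: one at 5 and the other 4 totalling 60, which fits since 4 × 5 ≤ 60 ≤ 4 × 19.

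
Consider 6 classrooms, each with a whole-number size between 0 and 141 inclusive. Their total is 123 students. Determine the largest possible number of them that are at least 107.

If k of the values are ≥ 107, the total is ≥ 107k + 0(6 − k).
Setting 107k + 0(6 − k) ≤ 123 gives 107k ≤ 123, so k ≤ 1.
k = 1 is achieved by 1 value at 107 and 5 at 0, total 107; add 16 to one value (staying below 107) to reach 123.

1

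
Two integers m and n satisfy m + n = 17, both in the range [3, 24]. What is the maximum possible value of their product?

72

mn = m(17 − m) is maximized when m is as near 17/2 as the bounds allow.
Taking m = 8 and n = 9 (both in [3, 24]) gives mn = 72.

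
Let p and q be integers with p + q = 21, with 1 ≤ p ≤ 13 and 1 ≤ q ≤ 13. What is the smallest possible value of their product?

pq = p(21 − p) is concave in p, so over [8, 13] it is minimized at an endpoint.
At the endpoint p = 8, q = 21 − 8 = 13, so pq = 8 × 13 = 104.

104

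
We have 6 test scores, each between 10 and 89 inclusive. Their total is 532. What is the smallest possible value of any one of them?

Minimizing one value means maximizing the remaining 5.
The other 5 contribute at most 5 × 89 = 445, leaving at least 532 − 445 = 87.
Since 87 ≥ 10, this is achievable: one at 87 and 5 at 89.

87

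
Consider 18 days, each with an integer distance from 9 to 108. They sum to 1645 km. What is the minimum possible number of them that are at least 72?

Suppose at most 18 − j of them reach 72; then j values are ≤ 71 and the rest ≤ 108.
The total is then ≤ 71·j + 108·(18 − j) = 1944 − 37j. For this to be ≥ 1645 we need j ≤ 8, so at least 18 − 8 = 10 must reach 72.
Exactly 10 works: 10 values at 108 and 8 at 71 total 1648; lower one of the high values by 3 (still ≥ 72) to hit 1645.

10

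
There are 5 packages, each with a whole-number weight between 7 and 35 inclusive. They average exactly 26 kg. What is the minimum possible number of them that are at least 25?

1

The total is 5 × 26 = 130.
If only k of them are at least 25, the other 5 − k are at most 24, so the total is at most k·35 + (5 − k)·24.
This must reach 130, so k·35 + (5 − k)·24 ≥ 130, giving k ≥ 1.
Exactly 1 works: 1 value at 35 and 4 at 24 total 131; lower one of the high values by 1 (still ≥ 25) to hit 130.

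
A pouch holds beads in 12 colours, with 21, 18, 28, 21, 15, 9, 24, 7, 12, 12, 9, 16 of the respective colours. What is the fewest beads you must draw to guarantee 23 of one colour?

185

In the worst case you take as many as possible of each colour without reaching 23: 21 + 18 + 22 + 21 + 15 + 9 + 22 + 7 + 12 + 12 + 9 + 16 = 184.
The next one must give 23 of some colour, so 184 + 1 = 185.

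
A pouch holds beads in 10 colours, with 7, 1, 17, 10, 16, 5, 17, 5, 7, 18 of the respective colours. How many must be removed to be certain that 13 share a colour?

84

In the worst case you take as many as possible of each colour without reaching 13: 7 + 1 + 12 + 10 + 12 + 5 + 12 + 5 + 7 + 12 = 83.
The next one must give 13 of some colour, so 83 + 1 = 84.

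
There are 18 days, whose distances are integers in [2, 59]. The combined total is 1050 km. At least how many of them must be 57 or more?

14

Suppose at most 18 − j of them reach 57; then j values are ≤ 56 and the rest ≤ 59.
The total is then ≤ 56·j + 59·(18 − j) = 1062 − 3j. For this to be ≥ 1050 we need j ≤ 4, so at least 18 − 4 = 14 must reach 57.
Exactly 14 works: 14 values at 59 and 4 at 56 total 1050.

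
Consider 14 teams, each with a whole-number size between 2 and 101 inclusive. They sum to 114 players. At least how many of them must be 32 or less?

12

Each value above 32 is at least 33, contributing at least 33 − 2 = 31 above the floor 2.
The sum exceeds the floor total 28 by 86, so at most ⌊86/31⌋ = 2 exceed 32, and at least 12 are ≤ 32.
Exactly 12 works: 12 values at 2 and 2 at 33 total 90; raise one of the low values by 24 (still ≤ 32) to hit 114.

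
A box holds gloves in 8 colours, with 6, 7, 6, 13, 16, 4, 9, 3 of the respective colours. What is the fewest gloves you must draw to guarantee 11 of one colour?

56

In the worst case you take as many as possible of each colour without reaching 11: 6 + 7 + 6 + 10 + 10 + 4 + 9 + 3 = 55.
The next one must give 11 of some colour, so 55 + 1 = 56.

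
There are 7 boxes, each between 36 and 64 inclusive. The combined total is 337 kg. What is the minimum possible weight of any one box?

36

Minimizing one value means maximizing the remaining 6.
The other 6 can take up 6 × 64 = 384 ≥ 337 − 36, so one box can sit at its floor of 36.
Achievable: one at 36 and the other 6 totalling 301, which fits since 6 × 36 ≤ 301 ≤ 6 × 64.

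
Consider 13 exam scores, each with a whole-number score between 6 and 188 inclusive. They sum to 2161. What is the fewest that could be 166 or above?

1

If only k of them are at least 166, the other 13 − k are at most 165, so the total is at most k·188 + (13 − k)·165.
This must reach 2161, so k·188 + (13 − k)·165 ≥ 2161, giving k ≥ 1.
Exactly 1 works: 1 value at 188 and 12 at 165 total 2168; lower one of the high values by 7 (still ≥ 166) to hit 2161.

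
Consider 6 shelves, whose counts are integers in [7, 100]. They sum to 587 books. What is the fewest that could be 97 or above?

3

Each value short of 97 is at most 96, costing at least 100 − 96 = 4 against the maximum total of 600.
We can afford to lose at most 600 − 587 = 13, so at most ⌊13/4⌋ = 3 fall short, and at least 3 are ≥ 97.
Exactly 3 works: 3 values at 100 and 3 at 96 total 588; lower one of the high values by 1 (still ≥ 97) to hit 587.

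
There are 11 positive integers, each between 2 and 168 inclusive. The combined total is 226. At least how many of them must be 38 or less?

Each value above 38 is at least 39, contributing at least 39 − 2 = 37 above the floor 2.
The sum exceeds the floor total 22 by 204, so at most ⌊204/37⌋ = 5 exceed 38, and at least 6 are ≤ 38.
Exactly 6 works: 6 values at 2 and 5 at 39 total 207; raise one of the low values by 19 (still ≤ 38) to hit 226.

6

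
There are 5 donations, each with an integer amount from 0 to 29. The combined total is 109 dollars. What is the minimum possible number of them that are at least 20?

Suppose at most 5 − j of them reach 20; then j values are ≤ 19 and the rest ≤ 29.
The total is then ≤ 19·j + 29·(5 − j) = 145 − 10j. For this to be ≥ 109 we need j ≤ 3, so at least 5 − 3 = 2 must reach 20.
Exactly 2 works: 2 values at 29 and 3 at 19 total 115; lower one of the high values by 6 (still ≥ 20) to hit 109.

2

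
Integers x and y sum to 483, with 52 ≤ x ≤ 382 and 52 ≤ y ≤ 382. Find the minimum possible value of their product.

38582

Since x + y is fixed, pushing one of them to its bound minimizes the product.
At the endpoint x = 101, y = 483 − 101 = 382, so xy = 101 × 382 = 38582.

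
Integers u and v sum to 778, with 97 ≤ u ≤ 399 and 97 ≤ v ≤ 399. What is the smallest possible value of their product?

Since u + v is fixed, pushing one of them to its bound minimizes the product.
The extreme feasible split is u = 379, v = 399, giving uv = 151221.

151221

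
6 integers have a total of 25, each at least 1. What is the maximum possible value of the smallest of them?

If every one of the 6 were at least 5, the total would be at least 6 × 5 = 30 > 25.
Taking 5 copies of 4 and 1 copy of 5 gives exactly 25, so 4 is attained.

4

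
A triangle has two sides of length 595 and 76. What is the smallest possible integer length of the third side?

520

The third side must exceed |595 − 76| = 519.
The smallest integer above 519 is 520.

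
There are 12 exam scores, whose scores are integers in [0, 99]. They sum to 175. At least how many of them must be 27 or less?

6

If only k of them are at most 27, the other 12 − k are at least 28, so the total is at least (12 − k)·28 + k·0.
This is ≤ 175, so (12 − k)·28 + 0k ≤ 175, which gives k ≥ 6.
Exactly 6 works: 6 values at 0 and 6 at 28 total 168; raise one of the low values by 7 (still ≤ 27) to hit 175.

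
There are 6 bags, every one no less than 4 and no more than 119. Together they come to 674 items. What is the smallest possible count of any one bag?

79

To make one bag as small as possible, make the other 5 as large as possible.
The other 5 contribute at most 5 × 119 = 595, leaving at least 674 − 595 = 79.
Since 79 ≥ 4, this is achievable: one at 79 and 5 at 119.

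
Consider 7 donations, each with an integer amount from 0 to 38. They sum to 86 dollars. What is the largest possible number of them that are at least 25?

3

With k values at 25 or above and the rest at least 0, the sum is at least 0 + 25k.
Since the sum is 86, we need 25k ≤ 86, i.e. k ≤ 3.
k = 3 is achieved by 3 values at 25 and 4 at 0, total 75; add 11 to one value (staying below 25) to reach 86.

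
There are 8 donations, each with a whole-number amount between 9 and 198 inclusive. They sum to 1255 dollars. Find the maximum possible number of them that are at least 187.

If k of the values are ≥ 187, the total is ≥ 187k + 9(8 − k).
Setting 187k + 9(8 − k) ≤ 1255 gives 178k ≤ 1183, so k ≤ 6.
k = 6 is achieved by 6 values at 187 and 2 at 9, total 1140; add 115 to one value (staying below 187) to reach 1255.

6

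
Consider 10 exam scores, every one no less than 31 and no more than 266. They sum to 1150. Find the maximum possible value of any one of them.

266

Maximizing one value means minimizing the remaining 9.
The other 9 contribute at least 9 × 31 = 279, leaving at most 1150 − 279 = 871.
But each score is capped at 266, so the maximum is 266.
Achievable: one at 266 and the other 9 totalling 884, which fits since 9 × 31 ≤ 884 ≤ 9 × 266.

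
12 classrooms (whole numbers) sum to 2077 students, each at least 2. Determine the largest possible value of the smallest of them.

173

The 12 values sum to 2077, so their minimum is at most ⌊2077/12⌋ = 173.
Achievable: 11 of them at 173 and 1 at 174 total 2077.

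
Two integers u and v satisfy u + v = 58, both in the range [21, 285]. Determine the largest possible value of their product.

For a fixed sum, the product uv is largest when u and v are as close as possible.
Taking u = 29 and v = 29 (both in [21, 285]) gives uv = 841.

841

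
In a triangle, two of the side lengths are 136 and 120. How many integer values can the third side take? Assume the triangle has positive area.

The triangle inequality gives |136 − 120| < c < 136 + 120, i.e. 16 < c < 256.
So c can be any integer from 17 to 255: 239 values.

239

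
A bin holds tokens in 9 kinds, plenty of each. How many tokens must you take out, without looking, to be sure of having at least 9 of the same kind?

73

In the worst case you draw 8 of each of the 9 kinds: 9 × 8 = 72.
One more forces 9 of some kind, so 72 + 1 = 73.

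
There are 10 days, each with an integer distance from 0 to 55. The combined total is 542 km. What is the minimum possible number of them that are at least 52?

If only k of them are at least 52, the other 10 − k are at most 51, so the total is at most k·55 + (10 − k)·51.
This must reach 542, so k·55 + (10 − k)·51 ≥ 542, giving k ≥ 8.
Exactly 8 works: 8 values at 55 and 2 at 51 total 542.

8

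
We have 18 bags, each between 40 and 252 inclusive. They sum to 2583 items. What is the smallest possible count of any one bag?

40

To make one bag as small as possible, make the other 17 as large as possible.
The other 17 can take up 17 × 252 = 4284 ≥ 2583 − 40, so one bag can sit at its floor of 40.
Achievable: one at 40 and the other 17 totalling 2543, which fits since 17 × 40 ≤ 2543 ≤ 17 × 252.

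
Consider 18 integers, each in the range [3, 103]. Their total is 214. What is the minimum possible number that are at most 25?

If only k of them are at most 25, the other 18 − k are at least 26, so the total is at least (18 − k)·26 + k·3.
This is ≤ 214, so (18 − k)·26 + 3k ≤ 214, which gives k ≥ 12.
Exactly 12 works: 12 values at 3 and 6 at 26 total 192; raise one of the low values by 22 (still ≤ 25) to hit 214.

12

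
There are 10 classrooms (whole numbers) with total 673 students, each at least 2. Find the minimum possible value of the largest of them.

Some value must be at least ⌈673/10⌉ = 68, since 10 × 67 = 670 < 673.
Taking 7 copies of 67 and 3 copies of 68 gives exactly 673, so 68 is attained.

68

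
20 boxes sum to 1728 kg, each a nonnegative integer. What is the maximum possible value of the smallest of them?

86

If every one of the 20 were at least 87, the total would be at least 20 × 87 = 1740 > 1728.
Achievable: 12 of them at 86 and 8 at 87 total 1728.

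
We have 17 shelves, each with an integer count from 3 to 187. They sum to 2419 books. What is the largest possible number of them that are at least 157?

15

Suppose k of them are at least 157. Those contribute at least 157 each and the other 17 − k at least 3 each.
So the total is at least 157k + 3(17 − k) = 51 + 154k. This must be ≤ 2419, giving k ≤ 15.
k = 15 is achieved by 15 values at 157 and 2 at 3, total 2361; add 58 to one value (staying below 157) to reach 2419.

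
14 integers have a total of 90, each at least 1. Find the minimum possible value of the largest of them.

If every one of the 14 were at most 6, the total would be at most 14 × 6 = 84 < 90.
Taking 8 copies of 6 and 6 copies of 7 gives exactly 90, so 7 is attained.

7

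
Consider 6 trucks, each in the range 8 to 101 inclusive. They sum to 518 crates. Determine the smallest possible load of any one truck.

Minimizing one value means maximizing the remaining 5.
The other 5 contribute at most 5 × 101 = 505, leaving at least 518 − 505 = 13.
Since 13 ≥ 8, this is achievable: one at 13 and 5 at 101.

13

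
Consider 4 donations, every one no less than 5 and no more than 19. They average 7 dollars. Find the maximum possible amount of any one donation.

13

To make one donation as large as possible, make the other 3 as small as possible.
The total is 4 × 7 = 28.
The other 3 contribute at least 3 × 5 = 15, leaving at most 28 − 15 = 13.
Since 13 ≤ 19, this is achievable: one at 13 and 3 at 5.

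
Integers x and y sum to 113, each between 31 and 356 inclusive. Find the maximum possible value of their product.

3192

xy = x(113 − x) is maximized when x is as near 113/2 as the bounds allow.
Taking x = 56 and y = 57 (both in [31, 356]) gives xy = 3192.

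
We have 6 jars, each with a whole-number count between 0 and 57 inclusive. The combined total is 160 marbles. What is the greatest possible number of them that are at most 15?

Each value at 15 or below falls at least 57 − 15 = 42 short of the ceiling 57.
The ceiling total is 6 × 57 = 342, and we need 160, so at most ⌊(342 − 160)/42⌋ = 4 can be that low.
k = 4 is achieved by 4 values at 15 and 2 at 57, total 174; lower one of the 57's by 14 (still > 15) to reach 160.

4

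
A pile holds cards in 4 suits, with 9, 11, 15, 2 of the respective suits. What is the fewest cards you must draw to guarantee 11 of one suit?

32

In the worst case you take as many as possible of each suit without reaching 11: 9 + 10 + 10 + 2 = 31.
The next one must give 11 of some suit, so 31 + 1 = 32.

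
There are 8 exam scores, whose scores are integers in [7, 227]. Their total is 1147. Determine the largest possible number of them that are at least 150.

7

Suppose k of them are at least 150. Those contribute at least 150 each and the other 8 − k at least 7 each.
So the total is at least 150k + 7(8 − k) = 56 + 143k. This must be ≤ 1147, giving k ≤ 7.
k = 7 is achieved by 7 values at 150 and 1 at 7, total 1057; add 90 to one value (staying below 150) to reach 1147.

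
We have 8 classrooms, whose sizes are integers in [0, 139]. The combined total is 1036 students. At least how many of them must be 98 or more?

If only k of them are at least 98, the other 8 − k are at most 97, so the total is at most k·139 + (8 − k)·97.
This must reach 1036, so k·139 + (8 − k)·97 ≥ 1036, giving k ≥ 7.
Exactly 7 works: 7 values at 139 and 1 at 97 total 1070; lower one of the high values by 34 (still ≥ 98) to hit 1036.

7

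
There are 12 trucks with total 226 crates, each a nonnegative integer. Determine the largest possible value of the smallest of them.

18

The average is 226/12 < 19, so some value is ≤ 18.
Equality holds with 2 values of 18 and 10 values of 19.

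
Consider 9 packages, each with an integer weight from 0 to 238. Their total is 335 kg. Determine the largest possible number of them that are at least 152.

With k values at 152 or above and the rest at least 0, the sum is at least 0 + 152k.
Since the sum is 335, we need 152k ≤ 335, i.e. k ≤ 2.
k = 2 is achieved by 2 values at 152 and 7 at 0, total 304; add 31 to one value (staying below 152) to reach 335.

2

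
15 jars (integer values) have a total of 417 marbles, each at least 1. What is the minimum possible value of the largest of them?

If every one of the 15 were at most 27, the total would be at most 15 × 27 = 405 < 417.
Achievable: 12 of them at 28 and 3 at 27 total 417.

28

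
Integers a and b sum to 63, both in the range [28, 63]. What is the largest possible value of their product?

992

For a fixed sum, the product ab is largest when a and b are as close as possible.
Taking a = 31 and b = 32 (both in [28, 63]) gives ab = 992.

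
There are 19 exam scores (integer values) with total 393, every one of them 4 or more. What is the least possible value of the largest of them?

The 19 values sum to 393, so their maximum is at least ⌈393/19⌉ = 21.
Taking 6 copies of 20 and 13 copies of 21 gives exactly 393, so 21 is attained.

21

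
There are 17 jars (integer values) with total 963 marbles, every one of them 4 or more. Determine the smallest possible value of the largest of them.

The 17 values sum to 963, so their maximum is at least ⌈963/17⌉ = 57.
Equality holds with 11 values of 57 and 6 values of 56.

57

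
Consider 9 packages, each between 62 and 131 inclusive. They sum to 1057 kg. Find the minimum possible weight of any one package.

Minimizing one value means maximizing the remaining 8.
The other 8 can take up 8 × 131 = 1048 ≥ 1057 − 62, so one package can sit at its floor of 62.
Achievable: one at 62 and the other 8 totalling 995, which fits since 8 × 62 ≤ 995 ≤ 8 × 131.

62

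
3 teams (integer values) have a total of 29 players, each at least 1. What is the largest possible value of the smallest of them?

The 3 values sum to 29, so their minimum is at most ⌊29/3⌋ = 9.
Equality holds with 1 value of 9 and 2 values of 10.

9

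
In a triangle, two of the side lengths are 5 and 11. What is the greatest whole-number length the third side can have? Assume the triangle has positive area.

15

The third side must be less than 5 + 11 = 16.
The largest integer below 16 is 15.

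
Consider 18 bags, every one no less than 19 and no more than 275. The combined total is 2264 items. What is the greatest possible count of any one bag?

Maximizing one value means minimizing the remaining 17.
The other 17 contribute at least 17 × 19 = 323, leaving at most 2264 − 323 = 1941.
But each bag is capped at 275, so the maximum is 275.
Achievable: one at 275 and the other 17 totalling 1989, which fits since 17 × 19 ≤ 1989 ≤ 17 × 275.

275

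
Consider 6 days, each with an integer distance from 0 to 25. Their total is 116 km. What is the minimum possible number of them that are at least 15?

Each value short of 15 is at most 14, costing at least 25 − 14 = 11 against the maximum total of 150.
We can afford to lose at most 150 − 116 = 34, so at most ⌊34/11⌋ = 3 fall short, and at least 3 are ≥ 15.
Exactly 3 works: 3 values at 25 and 3 at 14 total 117; lower one of the high values by 1 (still ≥ 15) to hit 116.

3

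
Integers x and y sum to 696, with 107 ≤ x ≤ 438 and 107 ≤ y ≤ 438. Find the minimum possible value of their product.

113004

For a fixed sum, xy is smallest when x and y are as far apart as possible.
The extreme feasible split is x = 258, y = 438, giving xy = 113004.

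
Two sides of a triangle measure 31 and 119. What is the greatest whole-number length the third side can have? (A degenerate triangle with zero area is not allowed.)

The third side must be less than 31 + 119 = 150.
The largest integer below 150 is 149.

149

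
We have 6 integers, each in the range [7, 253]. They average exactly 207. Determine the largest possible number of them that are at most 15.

1

The total is 6 × 207 = 1242.
Each value at 15 or below falls at least 253 − 15 = 238 short of the ceiling 253.
The ceiling total is 6 × 253 = 1518, and we need 1242, so at most ⌊(1518 − 1242)/238⌋ = 1 can be that low.
k = 1 is achieved by 1 value at 15 and 5 at 253, total 1280; lower one of the 253's by 38 (still > 15) to reach 1242.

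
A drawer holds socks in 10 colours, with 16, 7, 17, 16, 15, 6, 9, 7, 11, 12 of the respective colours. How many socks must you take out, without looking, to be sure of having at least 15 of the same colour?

In the worst case you take as many as possible of each colour without reaching 15: 14 + 7 + 14 + 14 + 14 + 6 + 9 + 7 + 11 + 12 = 108.
The next one must give 15 of some colour, so 108 + 1 = 109.

109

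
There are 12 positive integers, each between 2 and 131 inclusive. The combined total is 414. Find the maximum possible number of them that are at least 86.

4

With k values at 86 or above and the rest at least 2, the sum is at least 24 + 84k.
Since the sum is 414, we need 84k ≤ 390, i.e. k ≤ 4.
k = 4 is achieved by 4 values at 86 and 8 at 2, total 360; add 54 to one value (staying below 86) to reach 414.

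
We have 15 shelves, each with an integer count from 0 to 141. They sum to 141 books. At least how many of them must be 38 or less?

12

If only k of them are at most 38, the other 15 − k are at least 39, so the total is at least (15 − k)·39 + k·0.
This is ≤ 141, so (15 − k)·39 + 0k ≤ 141, which gives k ≥ 12.
Exactly 12 works: 12 values at 0 and 3 at 39 total 117; raise one of the low values by 24 (still ≤ 38) to hit 141.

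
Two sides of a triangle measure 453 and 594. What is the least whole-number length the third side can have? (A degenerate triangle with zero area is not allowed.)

142

The third side must exceed |453 − 594| = 141.
The smallest integer above 141 is 142.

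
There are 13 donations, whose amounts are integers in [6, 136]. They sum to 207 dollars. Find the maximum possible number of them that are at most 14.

Each value at 14 or below falls at least 136 − 14 = 122 short of the ceiling 136.
The ceiling total is 13 × 136 = 1768, and we need 207, so at most ⌊(1768 − 207)/122⌋ = 12 can be that low.
k = 12 is achieved by 12 values at 14 and 1 at 136, total 304; lower one of the 136's by 97 (still > 14) to reach 207.

12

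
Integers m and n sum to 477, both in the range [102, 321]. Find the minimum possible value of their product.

mn = m(477 − m) is concave in m, so over [156, 321] it is minimized at an endpoint.
At the endpoint m = 156, n = 477 − 156 = 321, so mn = 156 × 321 = 50076.

50076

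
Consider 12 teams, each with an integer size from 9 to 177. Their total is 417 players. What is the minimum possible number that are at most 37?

2

If only k of them are at most 37, the other 12 − k are at least 38, so the total is at least (12 − k)·38 + k·9.
This is ≤ 417, so (12 − k)·38 + 9k ≤ 417, which gives k ≥ 2.
Exactly 2 works: 2 values at 9 and 10 at 38 total 398; raise one of the low values by 19 (still ≤ 37) to hit 417.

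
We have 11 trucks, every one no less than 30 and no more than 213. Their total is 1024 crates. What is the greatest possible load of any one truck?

Maximizing one value means minimizing the remaining 10.
The other 10 contribute at least 10 × 30 = 300, leaving at most 1024 − 300 = 724.
But each truck is capped at 213, so the maximum is 213.
Achievable: one at 213 and the other 10 totalling 811, which fits since 10 × 30 ≤ 811 ≤ 10 × 213.

213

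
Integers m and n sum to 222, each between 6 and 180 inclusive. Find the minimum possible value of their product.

7560

For a fixed sum, mn is smallest when m and n are as far apart as possible.
The extreme feasible split is m = 42, n = 180, giving mn = 7560.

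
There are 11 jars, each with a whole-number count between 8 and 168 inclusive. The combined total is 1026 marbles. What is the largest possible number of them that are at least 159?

Suppose k of them are at least 159. Those contribute at least 159 each and the other 11 − k at least 8 each.
So the total is at least 159k + 8(11 − k) = 88 + 151k. This must be ≤ 1026, giving k ≤ 6.
k = 6 is achieved by 6 values at 159 and 5 at 8, total 994; add 32 to one value (staying below 159) to reach 1026.

6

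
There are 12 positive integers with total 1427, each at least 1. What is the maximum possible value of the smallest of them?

118

The 12 values sum to 1427, so their minimum is at most ⌊1427/12⌋ = 118.
Achievable: 1 of them at 118 and 11 at 119 total 1427.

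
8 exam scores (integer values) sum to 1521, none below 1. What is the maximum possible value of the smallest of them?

190

The 8 values sum to 1521, so their minimum is at most ⌊1521/8⌋ = 190.
Achievable: 7 of them at 190 and 1 at 191 total 1521.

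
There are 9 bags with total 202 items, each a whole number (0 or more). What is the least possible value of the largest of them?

The average is 202/9 > 22, so not all 9 can be 22 or less; the largest is ≥ 23.
Taking 5 copies of 22 and 4 copies of 23 gives exactly 202, so 23 is attained.

23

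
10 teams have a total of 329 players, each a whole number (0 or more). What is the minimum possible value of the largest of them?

33

The average is 329/10 > 32, so not all 10 can be 32 or less; the largest is ≥ 33.
Taking 1 copy of 32 and 9 copies of 33 gives exactly 329, so 33 is attained.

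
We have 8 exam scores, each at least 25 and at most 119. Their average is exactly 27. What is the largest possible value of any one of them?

41

Maximizing one value means minimizing the remaining 7.
The total is 8 × 27 = 216.
The other 7 contribute at least 7 × 25 = 175, leaving at most 216 − 175 = 41.
Since 41 ≤ 119, this is achievable: one at 41 and 7 at 25.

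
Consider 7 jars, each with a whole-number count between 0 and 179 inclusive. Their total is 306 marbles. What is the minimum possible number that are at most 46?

Each value above 46 is at least 47, contributing at least 47 − 0 = 47 above the floor 0.
The sum exceeds the floor total 0 by 306, so at most ⌊306/47⌋ = 6 exceed 46, and at least 1 are ≤ 46.
Exactly 1 works: 1 value at 0 and 6 at 47 total 282; raise one of the low values by 24 (still ≤ 46) to hit 306.

1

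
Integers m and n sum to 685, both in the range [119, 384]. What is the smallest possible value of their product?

115584

mn = m(685 − m) is concave in m, so over [301, 384] it is minimized at an endpoint.
At the endpoint m = 301, n = 685 − 301 = 384, so mn = 301 × 384 = 115584.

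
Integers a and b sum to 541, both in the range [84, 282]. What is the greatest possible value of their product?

For a fixed sum, the product ab is largest when a and b are as close as possible.
Taking a = 270 and b = 271 (both in [84, 282]) gives ab = 73170.

73170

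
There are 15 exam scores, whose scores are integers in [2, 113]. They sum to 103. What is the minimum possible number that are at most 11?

8

Each value above 11 is at least 12, contributing at least 12 − 2 = 10 above the floor 2.
The sum exceeds the floor total 30 by 73, so at most ⌊73/10⌋ = 7 exceed 11, and at least 8 are ≤ 11.
Exactly 8 works: 8 values at 2 and 7 at 12 total 100; raise one of the low values by 3 (still ≤ 11) to hit 103.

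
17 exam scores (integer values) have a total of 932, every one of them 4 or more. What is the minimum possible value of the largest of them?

55

The average is 932/17 > 54, so not all 17 can be 54 or less; the largest is ≥ 55.
Equality holds with 14 values of 55 and 3 values of 54.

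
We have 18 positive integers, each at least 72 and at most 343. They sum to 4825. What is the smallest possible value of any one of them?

To make one integer as small as possible, make the other 17 as large as possible.
The other 17 can take up 17 × 343 = 5831 ≥ 4825 − 72, so one integer can sit at its floor of 72.
Achievable: one at 72 and the other 17 totalling 4753, which fits since 17 × 72 ≤ 4753 ≤ 17 × 343.

72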